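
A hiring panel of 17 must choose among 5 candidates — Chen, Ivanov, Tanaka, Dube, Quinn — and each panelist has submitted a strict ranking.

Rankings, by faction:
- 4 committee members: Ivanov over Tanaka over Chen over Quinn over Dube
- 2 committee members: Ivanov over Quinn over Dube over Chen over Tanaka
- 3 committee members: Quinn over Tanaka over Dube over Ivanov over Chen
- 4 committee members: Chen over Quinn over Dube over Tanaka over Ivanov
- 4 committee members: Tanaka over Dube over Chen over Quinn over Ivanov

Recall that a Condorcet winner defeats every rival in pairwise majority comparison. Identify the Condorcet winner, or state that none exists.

Check each pair by majority over 17 ballots:
Chen vs Ivanov: Ivanov, 9–8.
Chen vs Tanaka: Tanaka wins 11–6.
Chen vs Dube: Dube wins 9–8.
Chen vs Quinn: Chen wins 12–5.
Ivanov vs Tanaka: Tanaka wins 11–6.
Ivanov–Dube: Dube 11–6.
Ivanov–Quinn: Quinn 11–6.
Tanaka–Dube: Tanaka 11–6.
Tanaka–Quinn: Quinn 9–8.
Dube vs Quinn: Quinn wins 13–4.
Each candidate drops at least one matchup (Chen loses to Ivanov; Ivanov loses to Tanaka; Tanaka loses to Quinn; Dube loses to Tanaka; Quinn loses to Chen); the cycle Chen > Quinn > Ivanov > Chen rules out a Condorcet winner.

none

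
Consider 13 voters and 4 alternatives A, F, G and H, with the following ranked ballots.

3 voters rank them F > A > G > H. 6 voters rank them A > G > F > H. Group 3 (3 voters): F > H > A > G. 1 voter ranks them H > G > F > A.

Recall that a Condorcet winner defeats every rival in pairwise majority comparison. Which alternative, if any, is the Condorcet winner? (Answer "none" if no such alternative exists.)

none

Pairwise majorities:
A vs F: F wins 7–6.
A vs G: A, 12–1.
A vs H: A is ranked higher on 3+6 = 9 ballots, H on 4. A wins 9–4.
F–G: G 7–6.
F vs H: 3+6+3 = 12 for F, 1 for H — F by 12–1.
G vs H: G wins 9–4.
Each alternative drops at least one matchup (A loses to F; F loses to G; G loses to A; H loses to A); the cycle A > G > F > A rules out a Condorcet winner.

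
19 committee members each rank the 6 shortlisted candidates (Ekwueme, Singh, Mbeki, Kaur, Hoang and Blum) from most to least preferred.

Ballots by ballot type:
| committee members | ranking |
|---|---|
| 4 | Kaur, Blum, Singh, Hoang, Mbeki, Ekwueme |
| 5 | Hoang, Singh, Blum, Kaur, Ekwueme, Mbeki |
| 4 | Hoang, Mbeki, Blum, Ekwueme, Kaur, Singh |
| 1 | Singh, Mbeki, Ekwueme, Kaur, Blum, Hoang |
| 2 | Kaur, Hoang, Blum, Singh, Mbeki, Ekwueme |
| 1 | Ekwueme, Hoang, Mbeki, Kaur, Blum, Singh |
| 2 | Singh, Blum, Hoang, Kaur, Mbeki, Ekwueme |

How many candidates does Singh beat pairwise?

Singh against each rival (19 committee members):
Singh vs Ekwueme: Singh is ranked higher on 4+5+1+2+2 = 14 ballots, Ekwueme on 5. Singh wins 14–5.
Singh vs Mbeki: Singh is ranked higher on 4+5+1+2+2 = 14 ballots, Mbeki on 5. Singh wins 14–5.
Singh–Kaur: Kaur 11–8.
Singh vs Hoang: Singh is ranked higher on 4+1+2 = 7 ballots, Hoang on 12. Hoang wins 12–7.
Singh vs Blum: Blum, 11–8.
Singh beats Ekwueme, Mbeki; loses to Kaur, Hoang, Blum — 2 pairwise wins.

2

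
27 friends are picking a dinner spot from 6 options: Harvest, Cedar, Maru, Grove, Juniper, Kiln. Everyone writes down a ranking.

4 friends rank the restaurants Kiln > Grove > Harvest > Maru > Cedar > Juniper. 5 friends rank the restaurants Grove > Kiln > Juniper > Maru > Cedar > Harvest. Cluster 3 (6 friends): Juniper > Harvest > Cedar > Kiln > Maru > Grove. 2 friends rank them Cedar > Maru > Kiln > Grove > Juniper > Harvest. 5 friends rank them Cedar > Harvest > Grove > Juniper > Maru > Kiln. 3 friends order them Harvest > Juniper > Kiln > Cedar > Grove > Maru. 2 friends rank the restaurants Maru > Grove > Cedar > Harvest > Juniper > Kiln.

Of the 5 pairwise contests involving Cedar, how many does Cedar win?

Cedar against each rival (27 friends):
Cedar vs Harvest: 14 to 13, Cedar.
Cedar vs Maru: Cedar, 16–11.
Cedar vs Grove: 6+2+5+3 = 16 for Cedar, 11 for Grove — Cedar by 16–11.
Cedar–Juniper: Juniper 14–13.
Cedar–Kiln: Cedar 15–12.
Cedar beats Harvest, Maru, Grove, Kiln; loses to Juniper — 4 pairwise wins.

4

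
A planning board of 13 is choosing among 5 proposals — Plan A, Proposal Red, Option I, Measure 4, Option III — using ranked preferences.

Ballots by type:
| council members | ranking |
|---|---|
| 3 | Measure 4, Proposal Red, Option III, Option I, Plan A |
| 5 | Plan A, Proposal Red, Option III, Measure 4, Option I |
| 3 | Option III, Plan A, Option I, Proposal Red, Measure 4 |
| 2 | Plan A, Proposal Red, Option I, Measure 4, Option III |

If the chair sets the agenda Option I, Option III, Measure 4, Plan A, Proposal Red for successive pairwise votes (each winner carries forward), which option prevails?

Plan A

Round 1: Option I vs Option III — 2–11, Option III advances.
Round 2: Option III vs Measure 4 — 8–5, Option III advances.
Round 3: Option III vs Plan A — 6–7, Plan A advances.
Round 4: Plan A vs Proposal Red — 10–3, Plan A advances.
The agenda winner is Plan A.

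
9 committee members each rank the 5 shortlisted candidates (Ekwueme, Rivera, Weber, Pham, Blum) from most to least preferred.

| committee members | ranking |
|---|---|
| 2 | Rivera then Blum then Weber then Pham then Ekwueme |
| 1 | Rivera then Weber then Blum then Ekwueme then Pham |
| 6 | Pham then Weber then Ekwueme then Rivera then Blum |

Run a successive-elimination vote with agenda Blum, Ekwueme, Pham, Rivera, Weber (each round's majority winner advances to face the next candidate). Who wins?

Round 1: Blum vs Ekwueme — 3–6, Ekwueme advances.
Round 2: Ekwueme vs Pham — 1–8, Pham advances.
Round 3: Pham vs Rivera — 6–3, Pham advances.
Round 4: Pham vs Weber — 6–3, Pham advances.
The agenda winner is Pham.

Pham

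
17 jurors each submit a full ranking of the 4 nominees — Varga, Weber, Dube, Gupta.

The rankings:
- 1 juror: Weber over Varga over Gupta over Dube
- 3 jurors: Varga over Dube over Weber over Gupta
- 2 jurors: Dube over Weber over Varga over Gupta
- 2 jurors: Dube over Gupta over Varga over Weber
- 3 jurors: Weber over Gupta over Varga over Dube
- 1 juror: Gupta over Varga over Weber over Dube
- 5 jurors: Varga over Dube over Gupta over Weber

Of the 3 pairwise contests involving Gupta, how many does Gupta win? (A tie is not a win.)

Gupta against each rival (17 jurors):
Gupta vs Varga: Varga wins 11–6.
Gupta vs Weber: Weber, 9–8.
Gupta vs Dube: Dube wins 12–5.
Gupta beats no one; loses to Varga, Weber, Dube — 0 pairwise wins.

0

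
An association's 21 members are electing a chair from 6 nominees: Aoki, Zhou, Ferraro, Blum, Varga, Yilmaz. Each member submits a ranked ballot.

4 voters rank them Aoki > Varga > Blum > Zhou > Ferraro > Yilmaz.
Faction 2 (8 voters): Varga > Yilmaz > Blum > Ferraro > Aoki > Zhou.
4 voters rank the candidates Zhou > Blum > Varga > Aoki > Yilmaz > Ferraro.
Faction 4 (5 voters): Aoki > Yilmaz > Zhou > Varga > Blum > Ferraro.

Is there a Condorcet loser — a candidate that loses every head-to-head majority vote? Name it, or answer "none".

Ferraro

Pairwise majorities:
Aoki vs Zhou: Aoki wins 17–4.
Aoki vs Ferraro: 4+4+5 = 13 for Aoki, 8 for Ferraro — Aoki by 13–8.
Aoki vs Blum: Aoki preferred on 4+5 = 9 ballots; Blum wins 12–9.
Aoki vs Varga: Varga wins 12–9.
Aoki vs Yilmaz: Aoki is ranked higher on 4+4+5 = 13 ballots, Yilmaz on 8. Aoki wins 13–8.
Zhou vs Ferraro: Zhou wins 13–8.
Zhou vs Blum: 4+5 = 9 for Zhou, 12 for Blum — Blum by 12–9.
Zhou vs Varga: 4+5 = 9 for Zhou, 12 for Varga — Varga by 12–9.
Zhou vs Yilmaz: Zhou is ranked higher on 4+4 = 8 ballots, Yilmaz on 13. Yilmaz wins 13–8.
Ferraro–Blum: Blum 21–0.
Ferraro vs Varga: 0 for Ferraro, 21 for Varga — Varga by 21–0.
Ferraro vs Yilmaz: Yilmaz, 17–4.
Blum vs Varga: Varga, 17–4.
Blum vs Yilmaz: Yilmaz, 13–8.
Varga vs Yilmaz: 16 to 5, Varga.
Ferraro is beaten in every head-to-head and is the Condorcet loser.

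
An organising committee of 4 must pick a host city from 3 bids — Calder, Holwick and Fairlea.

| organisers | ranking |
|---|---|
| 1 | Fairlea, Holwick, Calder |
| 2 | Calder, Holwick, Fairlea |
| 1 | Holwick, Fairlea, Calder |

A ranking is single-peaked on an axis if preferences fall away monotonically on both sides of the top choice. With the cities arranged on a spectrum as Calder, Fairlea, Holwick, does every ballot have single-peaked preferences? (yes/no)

Axis positions: Calder=1, Fairlea=2, Holwick=3.
Cluster 1 (peak Fairlea at position 2): ranking walks positions 2-3-1, expanding outward from the peak — single-peaked.
Cluster 2: ranking walks positions 1-3-2; Holwick is ranked above Fairlea even though Fairlea lies between Holwick and the peak Calder on the axis — preferences dip and rise again. Not single-peaked.
Cluster 3 (peak Holwick at position 3): ranking walks positions 3-2-1, expanding outward from the peak — single-peaked.
Cluster 2 violates single-peakedness, so the profile is not single-peaked on this axis.

no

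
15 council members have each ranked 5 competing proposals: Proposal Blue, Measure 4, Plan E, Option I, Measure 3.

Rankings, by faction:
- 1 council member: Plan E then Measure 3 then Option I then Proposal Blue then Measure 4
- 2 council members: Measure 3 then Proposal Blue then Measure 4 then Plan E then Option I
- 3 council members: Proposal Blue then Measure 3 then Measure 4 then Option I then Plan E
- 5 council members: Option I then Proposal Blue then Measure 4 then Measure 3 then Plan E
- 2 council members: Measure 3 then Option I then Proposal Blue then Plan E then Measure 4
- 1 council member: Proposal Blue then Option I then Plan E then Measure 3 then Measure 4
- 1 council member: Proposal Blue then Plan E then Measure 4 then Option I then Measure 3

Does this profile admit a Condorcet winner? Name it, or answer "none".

Head-to-head results (15 council members):
Proposal Blue vs Measure 4: 15 to 0, Proposal Blue.
Proposal Blue vs Plan E: 2+3+5+2+1+1 = 14 for Proposal Blue, 1 for Plan E — Proposal Blue by 14–1.
Proposal Blue vs Option I: Proposal Blue preferred on 2+3+1+1 = 7 ballots; Option I wins 8–7.
Proposal Blue vs Measure 3: Proposal Blue is ranked higher on 3+5+1+1 = 10 ballots, Measure 3 on 5. Proposal Blue wins 10–5.
Measure 4 vs Plan E: 2+3+5 = 10 for Measure 4, 5 for Plan E — Measure 4 by 10–5.
Measure 4 vs Option I: Measure 4 preferred on 2+3+1 = 6 ballots; Option I wins 9–6.
Measure 4 vs Measure 3: Measure 4 preferred on 5+1 = 6 ballots; Measure 3 wins 9–6.
Plan E vs Option I: 1+2+1 = 4 for Plan E, 11 for Option I — Option I by 11–4.
Plan E vs Measure 3: 3 to 12, Measure 3.
Option I vs Measure 3: Option I is ranked higher on 5+1+1 = 7 ballots, Measure 3 on 8. Measure 3 wins 8–7.
Every option loses at least once (Proposal Blue loses to Option I; Measure 4 loses to Proposal Blue; Plan E loses to Proposal Blue; Option I loses to Measure 3; Measure 3 loses to Proposal Blue). The majority relation contains the cycle Proposal Blue > Measure 3 > Option I > Proposal Blue, so there is no Condorcet winner.

none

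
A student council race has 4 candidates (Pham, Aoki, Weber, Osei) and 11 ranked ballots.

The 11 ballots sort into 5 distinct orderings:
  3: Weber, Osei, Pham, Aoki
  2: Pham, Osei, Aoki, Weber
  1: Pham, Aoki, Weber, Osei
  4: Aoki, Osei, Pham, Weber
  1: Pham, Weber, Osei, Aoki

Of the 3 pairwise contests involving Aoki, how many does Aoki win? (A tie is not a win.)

1

Aoki against each rival (11 voters):
Aoki vs Pham: Aoki is ranked higher on 4 ballots, Pham on 7. Pham wins 7–4.
Aoki–Weber: Aoki 7–4.
Aoki vs Osei: Aoki preferred on 1+4 = 5 ballots; Osei wins 6–5.
Aoki beats Weber; loses to Pham, Osei — 1 pairwise win.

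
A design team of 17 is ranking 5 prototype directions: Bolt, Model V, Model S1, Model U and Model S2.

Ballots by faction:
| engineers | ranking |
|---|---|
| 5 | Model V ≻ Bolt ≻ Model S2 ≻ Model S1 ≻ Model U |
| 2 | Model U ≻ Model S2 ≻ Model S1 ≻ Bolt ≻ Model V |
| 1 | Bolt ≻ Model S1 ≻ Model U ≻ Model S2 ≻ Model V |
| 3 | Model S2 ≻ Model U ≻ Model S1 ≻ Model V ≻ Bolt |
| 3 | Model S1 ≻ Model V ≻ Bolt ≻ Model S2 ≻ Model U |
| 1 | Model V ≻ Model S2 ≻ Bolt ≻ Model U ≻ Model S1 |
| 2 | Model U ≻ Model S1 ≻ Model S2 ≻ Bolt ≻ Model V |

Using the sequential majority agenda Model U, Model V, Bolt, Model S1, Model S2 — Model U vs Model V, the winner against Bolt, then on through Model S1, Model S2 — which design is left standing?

Round 1: Model U vs Model V — 8–9, Model V advances.
Round 2: Model V vs Bolt — 12–5, Model V advances.
Round 3: Model V vs Model S1 — 6–11, Model S1 advances.
Round 4: Model S1 vs Model S2 — 6–11, Model S2 advances.
Model S2 survives the agenda.

Model S2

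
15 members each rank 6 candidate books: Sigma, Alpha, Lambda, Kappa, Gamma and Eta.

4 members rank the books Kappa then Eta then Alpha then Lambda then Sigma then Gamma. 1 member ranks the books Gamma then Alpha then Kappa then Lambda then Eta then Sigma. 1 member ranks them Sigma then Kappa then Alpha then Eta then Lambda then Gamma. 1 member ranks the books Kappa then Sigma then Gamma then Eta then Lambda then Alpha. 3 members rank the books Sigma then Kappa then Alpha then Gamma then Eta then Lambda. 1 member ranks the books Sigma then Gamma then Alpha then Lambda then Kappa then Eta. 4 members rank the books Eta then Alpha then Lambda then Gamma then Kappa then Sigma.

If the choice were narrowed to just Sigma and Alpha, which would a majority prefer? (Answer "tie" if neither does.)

Ballots ranking Sigma above Alpha: 1 + 1 + 3 + 1 = 6.
Ballots ranking Alpha above Sigma: 15 − 6 = 9.
Alpha wins the head-to-head 9–6.

Alpha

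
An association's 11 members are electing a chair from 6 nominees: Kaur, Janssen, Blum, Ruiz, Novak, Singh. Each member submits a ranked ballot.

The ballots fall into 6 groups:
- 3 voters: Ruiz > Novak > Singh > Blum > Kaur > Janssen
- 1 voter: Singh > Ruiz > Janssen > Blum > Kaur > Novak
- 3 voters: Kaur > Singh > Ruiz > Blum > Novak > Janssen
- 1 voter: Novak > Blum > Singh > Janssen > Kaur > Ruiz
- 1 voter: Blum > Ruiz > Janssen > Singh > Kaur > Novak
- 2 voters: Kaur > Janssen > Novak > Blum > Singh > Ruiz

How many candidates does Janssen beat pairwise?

Janssen against each rival (11 voters):
Janssen vs Kaur: Kaur, 8–3.
Janssen vs Blum: Janssen is ranked higher on 1+2 = 3 ballots, Blum on 8. Blum wins 8–3.
Janssen vs Ruiz: Ruiz wins 8–3.
Janssen vs Novak: Novak wins 7–4.
Janssen vs Singh: 1+2 = 3 for Janssen, 8 for Singh — Singh by 8–3.
Janssen beats no one; loses to Kaur, Blum, Ruiz, Novak, Singh — 0 pairwise wins.

0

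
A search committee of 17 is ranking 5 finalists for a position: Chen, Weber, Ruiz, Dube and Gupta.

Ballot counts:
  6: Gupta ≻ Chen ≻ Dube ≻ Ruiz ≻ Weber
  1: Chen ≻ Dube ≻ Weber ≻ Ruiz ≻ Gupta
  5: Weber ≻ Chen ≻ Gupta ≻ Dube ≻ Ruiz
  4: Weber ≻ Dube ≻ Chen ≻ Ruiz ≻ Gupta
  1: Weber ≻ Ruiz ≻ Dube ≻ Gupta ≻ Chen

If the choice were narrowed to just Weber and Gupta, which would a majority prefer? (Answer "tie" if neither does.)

Ballots ranking Weber above Gupta: 1 + 5 + 4 + 1 = 11.
Ballots ranking Gupta above Weber: 17 − 11 = 6.
Weber wins the head-to-head 11–6.

Weber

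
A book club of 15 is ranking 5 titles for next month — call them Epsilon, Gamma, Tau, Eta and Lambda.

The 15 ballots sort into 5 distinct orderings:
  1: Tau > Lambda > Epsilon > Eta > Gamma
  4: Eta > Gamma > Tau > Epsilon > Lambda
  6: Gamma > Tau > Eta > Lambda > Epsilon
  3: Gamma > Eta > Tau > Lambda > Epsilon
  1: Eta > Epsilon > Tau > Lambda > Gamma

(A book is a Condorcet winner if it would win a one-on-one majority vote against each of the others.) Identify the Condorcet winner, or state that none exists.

Gamma

Check each pair by majority over 15 ballots:
Epsilon–Gamma: Gamma 13–2.
Epsilon vs Tau: Tau, 14–1.
Epsilon–Eta: Eta 14–1.
Epsilon vs Lambda: Lambda wins 10–5.
Gamma–Tau: Gamma 13–2.
Gamma vs Eta: Gamma, 9–6.
Gamma–Lambda: Gamma 13–2.
Tau vs Eta: Eta wins 8–7.
Tau–Lambda: Tau 15–0.
Eta vs Lambda: Eta, 14–1.
Only Gamma has no losses; Gamma is the Condorcet winner.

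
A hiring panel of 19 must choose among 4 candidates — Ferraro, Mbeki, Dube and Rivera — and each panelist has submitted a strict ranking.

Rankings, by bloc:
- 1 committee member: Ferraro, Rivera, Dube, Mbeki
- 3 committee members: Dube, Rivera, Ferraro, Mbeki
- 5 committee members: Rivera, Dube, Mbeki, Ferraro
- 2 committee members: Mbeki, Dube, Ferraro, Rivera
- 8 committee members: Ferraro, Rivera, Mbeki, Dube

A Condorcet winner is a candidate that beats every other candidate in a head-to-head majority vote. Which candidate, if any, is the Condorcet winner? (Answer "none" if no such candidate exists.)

none

Head-to-head results (19 committee members):
Ferraro–Mbeki: Ferraro 12–7.
Ferraro vs Dube: Dube wins 10–9.
Ferraro vs Rivera: Ferraro, 11–8.
Mbeki vs Dube: Mbeki wins 10–9.
Mbeki vs Rivera: Rivera, 17–2.
Dube–Rivera: Rivera 14–5.
Each candidate drops at least one matchup (Ferraro loses to Dube; Mbeki loses to Ferraro; Dube loses to Mbeki; Rivera loses to Ferraro); the cycle Ferraro beats Mbeki beats Dube beats Ferraro rules out a Condorcet winner.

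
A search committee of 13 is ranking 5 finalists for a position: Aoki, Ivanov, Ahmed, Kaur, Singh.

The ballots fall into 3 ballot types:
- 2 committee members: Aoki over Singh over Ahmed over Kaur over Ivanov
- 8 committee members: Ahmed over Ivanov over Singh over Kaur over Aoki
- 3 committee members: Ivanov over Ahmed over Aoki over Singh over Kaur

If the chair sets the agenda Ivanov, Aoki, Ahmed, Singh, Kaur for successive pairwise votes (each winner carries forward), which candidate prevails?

Ahmed

Round 1: Ivanov vs Aoki — 11–2, Ivanov advances.
Round 2: Ivanov vs Ahmed — 3–10, Ahmed advances.
Round 3: Ahmed vs Singh — 11–2, Ahmed advances.
Round 4: Ahmed vs Kaur — 13–0, Ahmed advances.
The agenda winner is Ahmed.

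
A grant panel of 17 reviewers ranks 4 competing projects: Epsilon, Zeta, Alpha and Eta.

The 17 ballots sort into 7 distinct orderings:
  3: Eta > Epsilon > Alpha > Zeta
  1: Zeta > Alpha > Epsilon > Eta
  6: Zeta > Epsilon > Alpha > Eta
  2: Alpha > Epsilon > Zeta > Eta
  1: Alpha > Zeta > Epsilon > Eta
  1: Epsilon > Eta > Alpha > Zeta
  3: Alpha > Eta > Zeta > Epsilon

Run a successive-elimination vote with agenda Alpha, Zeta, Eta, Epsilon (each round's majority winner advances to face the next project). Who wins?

Epsilon

Round 1: Alpha vs Zeta — 10–7, Alpha advances.
Round 2: Alpha vs Eta — 13–4, Alpha advances.
Round 3: Alpha vs Epsilon — 7–10, Epsilon advances.
Epsilon survives the agenda.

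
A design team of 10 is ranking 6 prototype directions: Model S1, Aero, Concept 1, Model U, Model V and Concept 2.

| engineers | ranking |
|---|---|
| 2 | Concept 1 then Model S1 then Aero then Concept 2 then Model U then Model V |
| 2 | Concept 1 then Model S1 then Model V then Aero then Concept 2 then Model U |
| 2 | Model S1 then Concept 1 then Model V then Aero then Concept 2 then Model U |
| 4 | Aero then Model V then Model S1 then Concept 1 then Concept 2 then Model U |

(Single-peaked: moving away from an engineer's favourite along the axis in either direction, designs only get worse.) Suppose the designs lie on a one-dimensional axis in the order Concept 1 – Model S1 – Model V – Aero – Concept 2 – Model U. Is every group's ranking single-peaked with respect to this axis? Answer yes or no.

Axis positions: Concept 1=1, Model S1=2, Model V=3, Aero=4, Concept 2=5, Model U=6.
Group 1: ranking walks positions 1-2-4-5-6-3; Aero is ranked above Model V even though Model V lies between Aero and the peak Concept 1 on the axis — preferences dip and rise again. Not single-peaked.
Group 2 (peak Concept 1 at position 1): ranking walks positions 1-2-3-4-5-6, expanding outward from the peak — single-peaked.
Group 3 (peak Model S1 at position 2): ranking walks positions 2-1-3-4-5-6, expanding outward from the peak — single-peaked.
Group 4 (peak Aero at position 4): ranking walks positions 4-3-2-1-5-6, expanding outward from the peak — single-peaked.
Group 1 violates single-peakedness, so the profile is not single-peaked on this axis.

no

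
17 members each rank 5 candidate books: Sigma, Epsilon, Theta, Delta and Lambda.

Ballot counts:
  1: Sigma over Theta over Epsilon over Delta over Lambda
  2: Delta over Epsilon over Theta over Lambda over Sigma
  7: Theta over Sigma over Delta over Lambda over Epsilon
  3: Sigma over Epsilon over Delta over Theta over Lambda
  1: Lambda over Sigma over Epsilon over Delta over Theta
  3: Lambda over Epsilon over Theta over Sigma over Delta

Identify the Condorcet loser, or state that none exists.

none

Head-to-head results (17 members):
Sigma vs Epsilon: 12 to 5, Sigma.
Sigma vs Theta: Theta wins 12–5.
Sigma vs Delta: Sigma is ranked higher on 1+7+3+1+3 = 15 ballots, Delta on 2. Sigma wins 15–2.
Sigma vs Lambda: 1+7+3 = 11 for Sigma, 6 for Lambda — Sigma by 11–6.
Epsilon vs Theta: Epsilon preferred on 2+3+1+3 = 9 ballots; Epsilon wins 9–8.
Epsilon vs Delta: Epsilon preferred on 1+3+1+3 = 8 ballots; Delta wins 9–8.
Epsilon vs Lambda: 1+2+3 = 6 for Epsilon, 11 for Lambda — Lambda by 11–6.
Theta vs Delta: 1+7+3 = 11 for Theta, 6 for Delta — Theta by 11–6.
Theta–Lambda: Theta 13–4.
Delta vs Lambda: 13 to 4, Delta.
Every book wins at least one matchup (Sigma beats Epsilon; Epsilon beats Theta; Theta beats Sigma; Delta beats Epsilon; Lambda beats Epsilon), so there is no Condorcet loser.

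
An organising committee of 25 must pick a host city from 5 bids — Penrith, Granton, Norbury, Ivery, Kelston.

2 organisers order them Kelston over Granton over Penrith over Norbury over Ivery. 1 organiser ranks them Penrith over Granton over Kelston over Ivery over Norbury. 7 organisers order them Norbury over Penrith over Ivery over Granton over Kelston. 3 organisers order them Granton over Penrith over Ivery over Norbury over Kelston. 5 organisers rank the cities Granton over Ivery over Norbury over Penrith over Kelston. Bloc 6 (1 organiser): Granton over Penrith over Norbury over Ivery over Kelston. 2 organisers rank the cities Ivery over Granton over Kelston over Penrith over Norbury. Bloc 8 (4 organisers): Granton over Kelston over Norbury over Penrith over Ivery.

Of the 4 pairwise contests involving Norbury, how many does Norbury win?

Norbury against each rival (25 organisers):
Norbury–Penrith: Norbury 16–9.
Norbury vs Granton: 7 for Norbury, 18 for Granton — Granton by 18–7.
Norbury vs Ivery: Norbury, 14–11.
Norbury vs Kelston: Norbury preferred on 7+3+5+1 = 16 ballots; Norbury wins 16–9.
Norbury beats Penrith, Ivery, Kelston; loses to Granton — 3 pairwise wins.

3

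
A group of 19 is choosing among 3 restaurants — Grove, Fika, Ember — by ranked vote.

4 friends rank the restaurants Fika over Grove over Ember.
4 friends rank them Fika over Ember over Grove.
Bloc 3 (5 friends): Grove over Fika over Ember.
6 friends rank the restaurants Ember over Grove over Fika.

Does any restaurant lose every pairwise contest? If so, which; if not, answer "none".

Head-to-head results (19 friends):
Grove vs Fika: 5+6 = 11 for Grove, 8 for Fika — Grove by 11–8.
Grove vs Ember: 4+5 = 9 for Grove, 10 for Ember — Ember by 10–9.
Fika vs Ember: Fika preferred on 4+4+5 = 13 ballots; Fika wins 13–6.
No restaurant is winless: Grove beats Fika; Fika beats Ember; Ember beats Grove. There is no Condorcet loser.

none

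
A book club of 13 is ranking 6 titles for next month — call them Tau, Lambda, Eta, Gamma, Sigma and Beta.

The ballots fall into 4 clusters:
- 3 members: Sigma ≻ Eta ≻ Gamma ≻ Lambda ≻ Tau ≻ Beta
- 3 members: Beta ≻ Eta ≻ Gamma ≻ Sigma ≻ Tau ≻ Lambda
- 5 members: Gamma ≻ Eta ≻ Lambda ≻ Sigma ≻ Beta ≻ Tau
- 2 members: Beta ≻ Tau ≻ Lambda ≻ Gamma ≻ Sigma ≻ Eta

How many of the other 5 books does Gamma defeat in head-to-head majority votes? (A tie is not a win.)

5

Gamma against each rival (13 members):
Gamma–Tau: Gamma 11–2.
Gamma vs Lambda: 11 to 2, Gamma.
Gamma vs Eta: Gamma is ranked higher on 5+2 = 7 ballots, Eta on 6. Gamma wins 7–6.
Gamma vs Sigma: Gamma, 10–3.
Gamma vs Beta: Gamma, 8–5.
Gamma beats Tau, Lambda, Eta, Sigma, Beta — 5 pairwise wins.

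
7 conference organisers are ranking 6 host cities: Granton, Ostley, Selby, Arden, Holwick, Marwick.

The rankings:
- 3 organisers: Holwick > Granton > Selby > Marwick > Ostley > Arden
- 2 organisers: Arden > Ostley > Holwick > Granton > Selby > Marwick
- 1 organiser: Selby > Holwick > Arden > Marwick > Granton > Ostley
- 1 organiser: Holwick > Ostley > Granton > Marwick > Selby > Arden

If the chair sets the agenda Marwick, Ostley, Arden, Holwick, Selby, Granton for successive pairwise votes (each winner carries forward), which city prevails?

Round 1: Marwick vs Ostley — 4–3, Marwick advances.
Round 2: Marwick vs Arden — 4–3, Marwick advances.
Round 3: Marwick vs Holwick — 0–7, Holwick advances.
Round 4: Holwick vs Selby — 6–1, Holwick advances.
Round 5: Holwick vs Granton — 7–0, Holwick advances.
Holwick survives the agenda.

Holwick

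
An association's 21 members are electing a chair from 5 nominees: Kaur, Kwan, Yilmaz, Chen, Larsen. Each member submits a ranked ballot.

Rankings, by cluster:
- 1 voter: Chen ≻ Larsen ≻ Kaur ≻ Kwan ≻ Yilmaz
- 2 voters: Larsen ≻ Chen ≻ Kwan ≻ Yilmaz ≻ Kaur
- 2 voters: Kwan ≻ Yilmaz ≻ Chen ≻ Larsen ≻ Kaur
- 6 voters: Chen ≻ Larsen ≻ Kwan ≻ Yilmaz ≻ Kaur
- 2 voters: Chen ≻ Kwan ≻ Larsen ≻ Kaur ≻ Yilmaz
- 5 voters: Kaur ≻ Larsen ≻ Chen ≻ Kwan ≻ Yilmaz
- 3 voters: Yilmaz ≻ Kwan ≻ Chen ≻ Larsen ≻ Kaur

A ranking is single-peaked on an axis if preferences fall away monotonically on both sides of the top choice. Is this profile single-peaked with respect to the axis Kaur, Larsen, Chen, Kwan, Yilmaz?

Axis positions: Kaur=1, Larsen=2, Chen=3, Kwan=4, Yilmaz=5.
Cluster 1 (peak Chen at position 3): ranking walks positions 3-2-1-4-5, expanding outward from the peak — single-peaked.
Cluster 2 (peak Larsen at position 2): ranking walks positions 2-3-4-5-1, expanding outward from the peak — single-peaked.
Cluster 3 (peak Kwan at position 4): ranking walks positions 4-5-3-2-1, expanding outward from the peak — single-peaked.
Cluster 4 (peak Chen at position 3): ranking walks positions 3-2-4-5-1, expanding outward from the peak — single-peaked.
Cluster 5 (peak Chen at position 3): ranking walks positions 3-4-2-1-5, expanding outward from the peak — single-peaked.
Cluster 6 (peak Kaur at position 1): ranking walks positions 1-2-3-4-5, expanding outward from the peak — single-peaked.
Cluster 7 (peak Yilmaz at position 5): ranking walks positions 5-4-3-2-1, expanding outward from the peak — single-peaked.
Every ranking is single-peaked on this axis.

yes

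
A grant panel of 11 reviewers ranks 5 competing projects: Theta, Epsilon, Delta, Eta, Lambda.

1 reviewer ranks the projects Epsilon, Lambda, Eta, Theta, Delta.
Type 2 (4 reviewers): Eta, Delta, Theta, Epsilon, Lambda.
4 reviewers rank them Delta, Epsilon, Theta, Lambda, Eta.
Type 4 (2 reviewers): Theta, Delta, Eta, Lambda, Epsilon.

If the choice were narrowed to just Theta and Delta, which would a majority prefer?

Ballots ranking Theta above Delta: 1 + 2 = 3.
Ballots ranking Delta above Theta: 11 − 3 = 8.
Delta wins the head-to-head 8–3.

Delta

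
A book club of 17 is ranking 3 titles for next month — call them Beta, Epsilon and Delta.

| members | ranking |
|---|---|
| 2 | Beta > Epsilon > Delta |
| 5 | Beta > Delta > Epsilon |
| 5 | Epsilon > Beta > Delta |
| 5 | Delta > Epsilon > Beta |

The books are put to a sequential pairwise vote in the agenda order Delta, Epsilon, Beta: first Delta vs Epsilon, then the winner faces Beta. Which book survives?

Round 1: Delta vs Epsilon — 10–7, Delta advances.
Round 2: Delta vs Beta — 5–12, Beta advances.
Beta survives the agenda.

Beta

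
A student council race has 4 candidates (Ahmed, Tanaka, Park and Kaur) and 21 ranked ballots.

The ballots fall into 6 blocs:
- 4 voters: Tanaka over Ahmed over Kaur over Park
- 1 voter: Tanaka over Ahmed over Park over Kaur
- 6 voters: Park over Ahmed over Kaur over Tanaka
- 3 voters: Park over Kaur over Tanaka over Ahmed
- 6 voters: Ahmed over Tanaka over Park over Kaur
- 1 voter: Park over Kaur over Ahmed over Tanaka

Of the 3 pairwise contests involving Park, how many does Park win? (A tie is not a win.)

1

Park against each rival (21 voters):
Park vs Ahmed: Ahmed wins 11–10.
Park vs Tanaka: Tanaka wins 11–10.
Park vs Kaur: Park wins 17–4.
Park beats Kaur; loses to Ahmed, Tanaka — 1 pairwise win.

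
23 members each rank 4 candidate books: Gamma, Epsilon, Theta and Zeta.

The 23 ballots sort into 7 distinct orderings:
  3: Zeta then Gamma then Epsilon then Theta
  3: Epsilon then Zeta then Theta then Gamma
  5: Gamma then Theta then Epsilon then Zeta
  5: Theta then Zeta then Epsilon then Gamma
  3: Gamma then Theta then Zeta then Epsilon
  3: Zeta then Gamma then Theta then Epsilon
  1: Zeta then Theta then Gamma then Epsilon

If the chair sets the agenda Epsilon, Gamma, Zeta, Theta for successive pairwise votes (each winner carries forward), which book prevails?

Theta

Round 1: Epsilon vs Gamma — 8–15, Gamma advances.
Round 2: Gamma vs Zeta — 8–15, Zeta advances.
Round 3: Zeta vs Theta — 10–13, Theta advances.
The agenda winner is Theta.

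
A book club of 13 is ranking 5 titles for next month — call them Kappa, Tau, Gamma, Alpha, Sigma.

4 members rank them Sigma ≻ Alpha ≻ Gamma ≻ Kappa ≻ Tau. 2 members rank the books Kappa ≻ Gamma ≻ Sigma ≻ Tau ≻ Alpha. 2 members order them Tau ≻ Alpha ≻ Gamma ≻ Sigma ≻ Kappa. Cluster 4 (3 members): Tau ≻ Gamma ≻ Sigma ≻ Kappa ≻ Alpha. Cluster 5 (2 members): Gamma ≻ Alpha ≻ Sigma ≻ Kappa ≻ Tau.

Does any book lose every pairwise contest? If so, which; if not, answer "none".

none

Head-to-head results (13 members):
Kappa vs Tau: Kappa wins 8–5.
Kappa vs Gamma: Kappa preferred on 2 ballots; Gamma wins 11–2.
Kappa vs Alpha: Alpha wins 8–5.
Kappa vs Sigma: 2 for Kappa, 11 for Sigma — Sigma by 11–2.
Tau vs Gamma: Tau is ranked higher on 2+3 = 5 ballots, Gamma on 8. Gamma wins 8–5.
Tau vs Alpha: Tau, 7–6.
Tau vs Sigma: Tau preferred on 2+3 = 5 ballots; Sigma wins 8–5.
Gamma–Alpha: Gamma 7–6.
Gamma–Sigma: Gamma 9–4.
Alpha vs Sigma: Alpha is ranked higher on 2+2 = 4 ballots, Sigma on 9. Sigma wins 9–4.
No book is winless: Kappa beats Tau; Tau beats Alpha; Gamma beats Kappa; Alpha beats Kappa; Sigma beats Kappa. There is no Condorcet loser.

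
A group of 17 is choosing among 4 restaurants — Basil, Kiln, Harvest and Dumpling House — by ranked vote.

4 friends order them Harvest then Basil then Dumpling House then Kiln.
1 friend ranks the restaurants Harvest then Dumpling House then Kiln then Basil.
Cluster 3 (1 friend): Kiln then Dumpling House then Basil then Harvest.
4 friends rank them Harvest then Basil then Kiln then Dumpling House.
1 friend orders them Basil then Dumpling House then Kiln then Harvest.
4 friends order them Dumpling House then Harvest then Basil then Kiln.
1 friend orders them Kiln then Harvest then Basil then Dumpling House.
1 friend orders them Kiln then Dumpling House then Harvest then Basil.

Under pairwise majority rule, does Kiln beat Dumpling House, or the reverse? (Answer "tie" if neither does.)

Dumpling House

Ballots ranking Kiln above Dumpling House: 1 + 4 + 1 + 1 = 7.
Ballots ranking Dumpling House above Kiln: 17 − 7 = 10.
Dumpling House wins the head-to-head 10–7.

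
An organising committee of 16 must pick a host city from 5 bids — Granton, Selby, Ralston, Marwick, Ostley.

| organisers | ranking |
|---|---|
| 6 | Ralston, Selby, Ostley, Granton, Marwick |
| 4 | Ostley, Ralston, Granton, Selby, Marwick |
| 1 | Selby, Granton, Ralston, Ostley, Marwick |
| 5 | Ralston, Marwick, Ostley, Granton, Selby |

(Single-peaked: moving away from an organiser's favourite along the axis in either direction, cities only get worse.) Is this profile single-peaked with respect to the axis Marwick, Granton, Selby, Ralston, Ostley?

Axis positions: Marwick=1, Granton=2, Selby=3, Ralston=4, Ostley=5.
Type 1 (peak Ralston at position 4): ranking walks positions 4-3-5-2-1, expanding outward from the peak — single-peaked.
Type 2: ranking walks positions 5-4-2-3-1; Granton is ranked above Selby even though Selby lies between Granton and the peak Ostley on the axis — preferences dip and rise again. Not single-peaked.
Type 3 (peak Selby at position 3): ranking walks positions 3-2-4-5-1, expanding outward from the peak — single-peaked.
Type 4: ranking walks positions 4-1-5-2-3; Marwick is ranked above Selby even though Selby lies between Marwick and the peak Ralston on the axis — preferences dip and rise again. Not single-peaked.
Type 2 violates single-peakedness, so the profile is not single-peaked on this axis.

no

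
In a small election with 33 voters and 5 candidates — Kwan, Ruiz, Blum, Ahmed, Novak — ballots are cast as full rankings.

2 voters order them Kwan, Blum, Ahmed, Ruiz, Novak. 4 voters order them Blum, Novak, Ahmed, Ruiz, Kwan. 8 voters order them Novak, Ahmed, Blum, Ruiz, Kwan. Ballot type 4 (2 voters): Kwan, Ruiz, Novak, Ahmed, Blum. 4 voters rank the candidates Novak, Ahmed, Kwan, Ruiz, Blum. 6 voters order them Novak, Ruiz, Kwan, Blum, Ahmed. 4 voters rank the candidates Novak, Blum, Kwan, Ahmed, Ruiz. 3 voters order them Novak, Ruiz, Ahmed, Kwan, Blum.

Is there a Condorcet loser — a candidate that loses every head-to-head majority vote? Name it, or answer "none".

none

Head-to-head results (33 voters):
Kwan vs Ruiz: Ruiz, 21–12.
Kwan–Blum: Kwan 17–16.
Kwan vs Ahmed: Ahmed wins 19–14.
Kwan vs Novak: Novak, 29–4.
Ruiz vs Blum: Ruiz is ranked higher on 2+4+6+3 = 15 ballots, Blum on 18. Blum wins 18–15.
Ruiz–Ahmed: Ahmed 22–11.
Ruiz vs Novak: Novak wins 29–4.
Blum vs Ahmed: 16 to 17, Ahmed.
Blum vs Novak: Novak, 27–6.
Ahmed vs Novak: Ahmed preferred on 2 ballots; Novak wins 31–2.
No candidate is winless: Kwan beats Blum; Ruiz beats Kwan; Blum beats Ruiz; Ahmed beats Kwan; Novak beats Kwan. There is no Condorcet loser.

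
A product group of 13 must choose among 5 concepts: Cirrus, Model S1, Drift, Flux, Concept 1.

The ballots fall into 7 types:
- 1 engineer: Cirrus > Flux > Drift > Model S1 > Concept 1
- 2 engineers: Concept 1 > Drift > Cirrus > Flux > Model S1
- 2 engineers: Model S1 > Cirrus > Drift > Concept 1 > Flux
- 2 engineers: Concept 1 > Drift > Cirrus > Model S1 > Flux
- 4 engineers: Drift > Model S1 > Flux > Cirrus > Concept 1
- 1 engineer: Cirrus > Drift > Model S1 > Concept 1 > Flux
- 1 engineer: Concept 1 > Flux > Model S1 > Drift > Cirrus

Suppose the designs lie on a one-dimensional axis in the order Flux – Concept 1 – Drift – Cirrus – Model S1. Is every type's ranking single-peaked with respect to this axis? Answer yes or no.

Axis positions: Flux=1, Concept 1=2, Drift=3, Cirrus=4, Model S1=5.
Type 1: ranking walks positions 4-1-3-5-2; Flux is ranked above Drift even though Drift lies between Flux and the peak Cirrus on the axis — preferences dip and rise again. Not single-peaked.
Type 2 (peak Concept 1 at position 2): ranking walks positions 2-3-4-1-5, expanding outward from the peak — single-peaked.
Type 3 (peak Model S1 at position 5): ranking walks positions 5-4-3-2-1, expanding outward from the peak — single-peaked.
Type 4 (peak Concept 1 at position 2): ranking walks positions 2-3-4-5-1, expanding outward from the peak — single-peaked.
Type 5: ranking walks positions 3-5-1-4-2; Model S1 is ranked above Cirrus even though Cirrus lies between Model S1 and the peak Drift on the axis — preferences dip and rise again. Not single-peaked.
Type 6 (peak Cirrus at position 4): ranking walks positions 4-3-5-2-1, expanding outward from the peak — single-peaked.
Type 7: ranking walks positions 2-1-5-3-4; Model S1 is ranked above Drift even though Drift lies between Model S1 and the peak Concept 1 on the axis — preferences dip and rise again. Not single-peaked.
Type 1 violates single-peakedness, so the profile is not single-peaked on this axis.

no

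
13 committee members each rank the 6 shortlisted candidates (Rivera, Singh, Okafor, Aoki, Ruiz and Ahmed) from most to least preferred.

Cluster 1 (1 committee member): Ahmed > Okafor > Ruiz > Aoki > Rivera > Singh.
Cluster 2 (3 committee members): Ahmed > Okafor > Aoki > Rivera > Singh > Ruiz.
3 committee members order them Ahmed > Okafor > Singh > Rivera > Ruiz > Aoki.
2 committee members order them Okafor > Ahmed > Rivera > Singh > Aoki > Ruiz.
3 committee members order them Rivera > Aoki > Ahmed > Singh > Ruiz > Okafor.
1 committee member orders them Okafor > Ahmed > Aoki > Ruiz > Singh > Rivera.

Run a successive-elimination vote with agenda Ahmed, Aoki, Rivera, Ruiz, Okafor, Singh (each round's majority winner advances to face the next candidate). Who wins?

Round 1: Ahmed vs Aoki — 10–3, Ahmed advances.
Round 2: Ahmed vs Rivera — 10–3, Ahmed advances.
Round 3: Ahmed vs Ruiz — 13–0, Ahmed advances.
Round 4: Ahmed vs Okafor — 10–3, Ahmed advances.
Round 5: Ahmed vs Singh — 13–0, Ahmed advances.
Ahmed survives the agenda.

Ahmed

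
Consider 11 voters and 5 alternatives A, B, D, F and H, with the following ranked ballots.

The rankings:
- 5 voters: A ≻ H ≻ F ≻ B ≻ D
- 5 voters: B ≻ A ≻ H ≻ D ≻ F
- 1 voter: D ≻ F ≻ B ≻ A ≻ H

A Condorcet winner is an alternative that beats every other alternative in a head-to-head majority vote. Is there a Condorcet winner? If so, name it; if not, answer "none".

none

Check each pair by majority over 11 ballots:
A vs B: 5 for A, 6 for B — B by 6–5.
A vs D: A is ranked higher on 5+5 = 10 ballots, D on 1. A wins 10–1.
A vs F: A is ranked higher on 5+5 = 10 ballots, F on 1. A wins 10–1.
A vs H: A is ranked higher on 5+5+1 = 11 ballots, H on 0. A wins 11–0.
B vs D: B is ranked higher on 5+5 = 10 ballots, D on 1. B wins 10–1.
B vs F: 5 to 6, F.
B vs H: 6 to 5, B.
D vs F: D is ranked higher on 5+1 = 6 ballots, F on 5. D wins 6–5.
D vs H: D is ranked higher on 1 ballot, H on 10. H wins 10–1.
F vs H: F preferred on 1 ballot; H wins 10–1.
No alternative is unbeaten: A loses to B; B loses to F; D loses to A; F loses to A; H loses to A. In particular A beats F beats B beats A is a majority cycle — no Condorcet winner exists.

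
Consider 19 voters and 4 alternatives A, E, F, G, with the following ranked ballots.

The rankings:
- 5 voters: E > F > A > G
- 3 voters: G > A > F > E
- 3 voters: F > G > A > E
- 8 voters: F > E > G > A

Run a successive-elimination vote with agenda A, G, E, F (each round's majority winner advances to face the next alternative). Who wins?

Round 1: A vs G — 5–14, G advances.
Round 2: G vs E — 6–13, E advances.
Round 3: E vs F — 5–14, F advances.
The agenda winner is F.

F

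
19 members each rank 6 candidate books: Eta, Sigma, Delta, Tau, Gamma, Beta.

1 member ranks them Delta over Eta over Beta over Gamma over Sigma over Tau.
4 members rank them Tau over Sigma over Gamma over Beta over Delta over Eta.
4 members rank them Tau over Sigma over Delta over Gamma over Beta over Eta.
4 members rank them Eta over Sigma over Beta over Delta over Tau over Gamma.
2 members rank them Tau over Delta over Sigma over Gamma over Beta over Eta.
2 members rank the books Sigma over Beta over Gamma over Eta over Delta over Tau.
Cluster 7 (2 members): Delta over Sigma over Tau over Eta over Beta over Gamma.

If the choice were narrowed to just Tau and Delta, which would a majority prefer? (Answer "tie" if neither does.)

Tau

Ballots ranking Tau above Delta: 4 + 4 + 2 = 10.
Ballots ranking Delta above Tau: 19 − 10 = 9.
Tau wins the head-to-head 10–9.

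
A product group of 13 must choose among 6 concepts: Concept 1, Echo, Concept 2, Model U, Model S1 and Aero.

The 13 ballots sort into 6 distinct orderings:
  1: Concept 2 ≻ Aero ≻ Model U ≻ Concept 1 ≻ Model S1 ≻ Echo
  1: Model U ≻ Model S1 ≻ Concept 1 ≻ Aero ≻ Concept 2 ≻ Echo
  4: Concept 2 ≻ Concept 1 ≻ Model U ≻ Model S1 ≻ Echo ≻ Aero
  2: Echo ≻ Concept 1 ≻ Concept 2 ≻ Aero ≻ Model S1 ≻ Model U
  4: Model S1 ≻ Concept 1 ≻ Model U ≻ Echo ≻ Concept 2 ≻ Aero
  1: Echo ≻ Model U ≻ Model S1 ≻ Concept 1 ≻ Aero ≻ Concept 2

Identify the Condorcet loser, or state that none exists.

Head-to-head results (13 engineers):
Concept 1–Echo: Concept 1 10–3.
Concept 1 vs Concept 2: 1+2+4+1 = 8 for Concept 1, 5 for Concept 2 — Concept 1 by 8–5.
Concept 1 vs Model U: 4+2+4 = 10 for Concept 1, 3 for Model U — Concept 1 by 10–3.
Concept 1 vs Model S1: Concept 1, 7–6.
Concept 1 vs Aero: Concept 1 wins 12–1.
Echo vs Concept 2: Echo, 7–6.
Echo–Model U: Model U 10–3.
Echo vs Model S1: Model S1 wins 10–3.
Echo–Aero: Echo 11–2.
Concept 2 vs Model U: Concept 2 is ranked higher on 1+4+2 = 7 ballots, Model U on 6. Concept 2 wins 7–6.
Concept 2 vs Model S1: 1+4+2 = 7 for Concept 2, 6 for Model S1 — Concept 2 by 7–6.
Concept 2 vs Aero: Concept 2 preferred on 1+4+2+4 = 11 ballots; Concept 2 wins 11–2.
Model U vs Model S1: Model U is ranked higher on 1+1+4+1 = 7 ballots, Model S1 on 6. Model U wins 7–6.
Model U vs Aero: Model U, 10–3.
Model S1 vs Aero: Model S1, 10–3.
Aero is beaten in every head-to-head and is the Condorcet loser.

Aero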